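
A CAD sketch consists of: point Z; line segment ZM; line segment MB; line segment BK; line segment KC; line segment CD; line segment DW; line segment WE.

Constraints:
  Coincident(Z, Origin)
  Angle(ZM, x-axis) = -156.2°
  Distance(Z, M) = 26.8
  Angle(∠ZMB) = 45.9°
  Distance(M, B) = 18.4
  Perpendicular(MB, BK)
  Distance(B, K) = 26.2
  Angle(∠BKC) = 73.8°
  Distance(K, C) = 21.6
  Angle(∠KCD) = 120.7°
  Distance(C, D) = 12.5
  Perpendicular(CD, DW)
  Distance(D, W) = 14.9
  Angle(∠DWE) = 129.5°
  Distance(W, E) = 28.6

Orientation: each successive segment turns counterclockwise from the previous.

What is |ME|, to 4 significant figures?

38.44

CD ⟂ DW, so DW runs at -36.60°; with |DW| = 14.9, W = (-14.59, -10.16). ∠DWE = 129.5° gives WE at 13.90° from the x-axis; with |WE| = 28.6, E = (13.17, -3.291). Then |ME| = |E − M| = 38.44.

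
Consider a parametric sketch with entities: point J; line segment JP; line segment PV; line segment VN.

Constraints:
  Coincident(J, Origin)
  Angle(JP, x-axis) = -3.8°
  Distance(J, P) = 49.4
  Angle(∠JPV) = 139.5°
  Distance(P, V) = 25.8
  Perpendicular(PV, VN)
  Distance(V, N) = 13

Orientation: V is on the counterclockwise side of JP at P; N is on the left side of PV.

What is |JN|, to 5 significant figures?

66.175

J is at the origin; JP runs at -3.8° with length 49.4, so P = 49.4·(cos -3.8°, sin -3.8°) = (49.291, -3.2739). ∠JPV = 139.5°, so PV runs at -3.8° + (180° − 139.5°) = 36.700° from the x-axis; with |PV| = 25.8, V = P + 25.8·(cos 36.700°, sin 36.700°) = (69.977, 12.145). PV is perpendicular to VN; with |VN| = 13.0 on the left of PV, N = V + 13.0·(-0.59763, 0.80178) = (62.208, 22.568). Then |JN| = |N − J| = 66.175.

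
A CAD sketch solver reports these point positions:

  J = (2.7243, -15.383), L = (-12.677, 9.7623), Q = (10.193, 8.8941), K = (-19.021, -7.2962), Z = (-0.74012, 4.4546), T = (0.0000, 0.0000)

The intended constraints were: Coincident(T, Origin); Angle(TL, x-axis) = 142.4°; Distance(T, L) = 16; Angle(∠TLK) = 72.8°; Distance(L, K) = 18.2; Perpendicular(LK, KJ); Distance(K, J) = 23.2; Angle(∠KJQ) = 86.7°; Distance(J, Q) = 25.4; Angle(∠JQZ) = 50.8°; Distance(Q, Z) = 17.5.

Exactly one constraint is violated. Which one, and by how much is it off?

Distance(Q, Z) = 17.5 — off by 5.70.

T = (0.00, 0.00) ✓; TL at 142.4° ✓; |TL| = 16.00 ✓; ∠TLK = 72.80° ✓; |LK| = 18.20 ✓; ∠(LK, KJ) = 90.00° ✓; |KJ| = 23.20 ✓; ∠KJQ = 86.70° ✓; |JQ| = 25.40 ✓; ∠JQZ = 50.80° ✓; |QZ| = 11.80 ✗.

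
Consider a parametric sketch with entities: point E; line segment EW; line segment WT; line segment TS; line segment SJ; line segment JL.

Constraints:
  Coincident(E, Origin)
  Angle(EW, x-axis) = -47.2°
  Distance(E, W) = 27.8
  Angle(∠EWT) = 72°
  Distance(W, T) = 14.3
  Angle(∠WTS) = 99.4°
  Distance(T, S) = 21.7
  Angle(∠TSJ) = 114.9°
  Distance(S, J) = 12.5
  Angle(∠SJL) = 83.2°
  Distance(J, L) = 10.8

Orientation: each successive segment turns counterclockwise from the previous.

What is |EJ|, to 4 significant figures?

2.281

∠WTS = 99.4° gives TS at 141.4° from the x-axis; with |TS| = 21.7, S = (8.906, 5.623). ∠TSJ = 114.9° gives SJ at -153.5° from the x-axis; with |SJ| = 12.5, J = (-2.281, 0.04581). Then |EJ| = |J − E| = 2.281.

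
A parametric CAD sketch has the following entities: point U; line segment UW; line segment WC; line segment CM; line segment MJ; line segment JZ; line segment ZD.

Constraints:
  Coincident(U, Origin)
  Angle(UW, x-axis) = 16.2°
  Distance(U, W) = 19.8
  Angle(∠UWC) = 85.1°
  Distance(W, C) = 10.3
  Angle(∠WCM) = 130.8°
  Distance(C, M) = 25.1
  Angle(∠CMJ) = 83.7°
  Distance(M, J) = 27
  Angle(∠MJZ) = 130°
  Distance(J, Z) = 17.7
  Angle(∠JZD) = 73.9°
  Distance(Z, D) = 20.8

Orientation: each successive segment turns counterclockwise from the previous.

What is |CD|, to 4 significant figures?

16.87

∠MJZ = 130.0° gives JZ at -53.40° from the x-axis; with |JZ| = 17.7, Z = (-4.029, -16.88). ∠JZD = 73.9° gives ZD at 52.70° from the x-axis; with |ZD| = 20.8, D = (8.575, -0.3344). Then |CD| = |D − C| = 16.87.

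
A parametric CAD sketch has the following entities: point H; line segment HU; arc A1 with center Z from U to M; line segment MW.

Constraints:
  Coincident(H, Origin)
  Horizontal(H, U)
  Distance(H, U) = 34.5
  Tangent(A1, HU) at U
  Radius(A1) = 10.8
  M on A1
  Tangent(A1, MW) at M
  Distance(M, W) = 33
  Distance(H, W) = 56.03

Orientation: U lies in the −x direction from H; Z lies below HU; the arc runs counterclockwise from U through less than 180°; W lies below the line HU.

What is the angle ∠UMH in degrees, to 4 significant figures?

37.30°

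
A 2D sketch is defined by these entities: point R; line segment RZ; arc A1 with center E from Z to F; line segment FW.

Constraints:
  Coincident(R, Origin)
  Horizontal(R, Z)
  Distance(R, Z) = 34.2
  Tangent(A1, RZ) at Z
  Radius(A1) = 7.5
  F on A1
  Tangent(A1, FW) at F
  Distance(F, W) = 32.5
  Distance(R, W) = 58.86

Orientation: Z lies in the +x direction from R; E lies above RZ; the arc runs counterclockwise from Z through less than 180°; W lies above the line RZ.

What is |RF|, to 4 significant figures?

42.28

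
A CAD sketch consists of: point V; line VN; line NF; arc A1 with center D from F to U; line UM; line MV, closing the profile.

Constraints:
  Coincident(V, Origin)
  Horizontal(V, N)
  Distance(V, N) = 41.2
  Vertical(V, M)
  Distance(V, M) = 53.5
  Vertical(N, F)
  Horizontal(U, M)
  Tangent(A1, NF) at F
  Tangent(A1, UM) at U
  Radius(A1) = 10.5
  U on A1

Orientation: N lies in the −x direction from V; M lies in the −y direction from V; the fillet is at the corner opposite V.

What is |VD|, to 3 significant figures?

52.8

V is at the origin; VN is horizontal with |VN| = 41.2 and N on the −x side, so N = (-41.2, 0.00). V and M share the same x with |VM| = 53.5 and M on the −y side, so M = (0.00, -53.5). The virtual corner opposite V is at (-41.2, -53.5). Since A1 is tangent to NF there, DF ⟂ NF and tangency of A1 to UM means the radius DU is perpendicular to UM, with radius 10.5, so the center D sits 10.5 in from both sides at D = (-30.7, -43.0). Then |VD| = |D − V| = 52.8.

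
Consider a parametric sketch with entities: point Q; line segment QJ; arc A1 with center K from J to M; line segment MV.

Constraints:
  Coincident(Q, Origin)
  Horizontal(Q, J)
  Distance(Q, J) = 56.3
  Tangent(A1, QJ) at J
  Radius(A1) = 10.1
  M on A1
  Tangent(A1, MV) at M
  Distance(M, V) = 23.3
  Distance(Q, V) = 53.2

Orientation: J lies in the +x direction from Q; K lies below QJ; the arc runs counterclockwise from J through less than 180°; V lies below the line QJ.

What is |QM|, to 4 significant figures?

47.10

Q is at the origin; Q and J share the same y with |QJ| = 56.3 and J on the +x side, so J = (56.30, 0.000). Since A1 is tangent to QJ there, KJ ⟂ QJ, so K = J + (0, -10.1) = (56.30, -10.10). Since KM ⟂ MV (tangency), |KV| = √(10.1² + 23.3²) = 25.39 regardless of where M sits on A1. So V lies on both circle(Q, 53.2) and circle(K, 25.39); the below-QJ intersection is V = (42.79, -31.61). M is the foot of the tangent from V: M = (46.32, -8.573).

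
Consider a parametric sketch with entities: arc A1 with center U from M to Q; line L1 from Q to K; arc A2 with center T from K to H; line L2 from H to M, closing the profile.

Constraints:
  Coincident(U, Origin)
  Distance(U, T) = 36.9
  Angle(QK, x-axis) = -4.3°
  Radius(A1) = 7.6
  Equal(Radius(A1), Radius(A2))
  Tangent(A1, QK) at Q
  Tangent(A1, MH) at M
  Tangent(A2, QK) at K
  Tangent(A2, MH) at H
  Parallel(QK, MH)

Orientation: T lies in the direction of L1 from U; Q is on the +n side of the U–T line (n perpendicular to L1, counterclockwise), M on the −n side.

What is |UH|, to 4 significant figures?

37.67

The slot axis is L1's direction at -4.3°, so u = (cos -4.3°, sin -4.3°) = (0.9972, -0.07498) and n = (−sin -4.3°, cos -4.3°) = (0.07498, 0.9972). U is at the origin and T lies 36.9 along u from U, so T = 36.9·u = (36.80, -2.767). Tangency of A1 to both parallel lines with radius 7.6 puts Q and M at U ± 7.6·n: Q = (0.5698, 7.579), M = (-0.5698, -7.579). Equal radii place K and H the same way about T: K = T + 7.6·n = (37.37, 4.812), H = T − 7.6·n = (36.23, -10.35). Then |UH| = |H − U| = 37.67.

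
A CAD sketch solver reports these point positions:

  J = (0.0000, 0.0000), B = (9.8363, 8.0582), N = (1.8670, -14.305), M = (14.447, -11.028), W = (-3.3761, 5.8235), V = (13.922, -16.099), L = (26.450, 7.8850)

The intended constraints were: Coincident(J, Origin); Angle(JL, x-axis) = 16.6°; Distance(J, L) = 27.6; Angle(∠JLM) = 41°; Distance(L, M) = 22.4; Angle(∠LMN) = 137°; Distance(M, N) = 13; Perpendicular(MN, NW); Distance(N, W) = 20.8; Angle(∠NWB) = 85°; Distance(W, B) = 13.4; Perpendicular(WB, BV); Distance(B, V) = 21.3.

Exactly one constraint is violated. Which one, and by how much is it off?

Distance(B, V) = 21.3 — off by 3.20.

J = (0.00, 0.00) ✓; JL at 16.60° ✓; |JL| = 27.60 ✓; ∠JLM = 41.00° ✓; |LM| = 22.40 ✓; ∠LMN = 137.0° ✓; |MN| = 13.00 ✓; ∠(MN, NW) = 90.00° ✓; |NW| = 20.80 ✓; ∠NWB = 85.00° ✓; |WB| = 13.40 ✓; ∠(WB, BV) = 90.00° ✓; |BV| = 24.50 ✗.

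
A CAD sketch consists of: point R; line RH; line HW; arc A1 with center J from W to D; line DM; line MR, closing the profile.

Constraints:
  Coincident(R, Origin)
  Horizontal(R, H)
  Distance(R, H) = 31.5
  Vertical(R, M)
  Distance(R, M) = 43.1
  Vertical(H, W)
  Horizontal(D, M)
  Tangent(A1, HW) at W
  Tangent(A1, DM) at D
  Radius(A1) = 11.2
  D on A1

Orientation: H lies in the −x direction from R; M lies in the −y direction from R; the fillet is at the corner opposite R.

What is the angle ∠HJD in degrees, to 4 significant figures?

160.7°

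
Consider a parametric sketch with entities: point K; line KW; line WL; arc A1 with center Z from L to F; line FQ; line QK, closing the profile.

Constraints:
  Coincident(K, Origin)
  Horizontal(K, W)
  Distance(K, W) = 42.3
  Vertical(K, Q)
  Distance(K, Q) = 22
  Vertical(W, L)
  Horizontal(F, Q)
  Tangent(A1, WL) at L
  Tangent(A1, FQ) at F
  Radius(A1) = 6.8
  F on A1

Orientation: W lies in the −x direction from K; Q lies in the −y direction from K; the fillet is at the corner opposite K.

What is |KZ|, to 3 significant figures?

38.6

K is at the origin; KW is horizontal with |KW| = 42.3 and W on the −x side, so W = (-42.3, 0.00). K and Q share the same x with |KQ| = 22.0 and Q on the −y side, so Q = (0.00, -22.0). The virtual corner opposite K is at (-42.3, -22.0). Tangency of A1 to WL means the radius ZL is perpendicular to WL and the tangent condition forces ZF to be normal to FQ, with radius 6.8, so the center Z sits 6.8 in from both sides at Z = (-35.5, -15.2). Then |KZ| = |Z − K| = 38.6.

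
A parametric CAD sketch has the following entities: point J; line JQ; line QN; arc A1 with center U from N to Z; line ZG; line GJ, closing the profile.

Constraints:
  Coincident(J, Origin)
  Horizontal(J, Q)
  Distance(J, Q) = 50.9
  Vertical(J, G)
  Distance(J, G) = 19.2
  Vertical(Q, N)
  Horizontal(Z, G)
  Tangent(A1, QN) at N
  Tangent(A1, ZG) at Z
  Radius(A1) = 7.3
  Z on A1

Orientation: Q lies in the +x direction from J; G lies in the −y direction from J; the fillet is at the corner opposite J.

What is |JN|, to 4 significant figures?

52.27

J is at the origin; JQ is horizontal with |JQ| = 50.9 and Q on the +x side, so Q = (50.90, 0.000). J and G share the same x with |JG| = 19.2 and G on the −y side, so G = (0.000, -19.20). The virtual corner opposite J is at (50.90, -19.20). Tangency of A1 to QN means the radius UN is perpendicular to QN and tangency of A1 to ZG means the radius UZ is perpendicular to ZG, with radius 7.3, so the center U sits 7.3 in from both sides at U = (43.60, -11.90). That places the tangent points at N = (50.90, -11.90) on QN and Z = (43.60, -19.20) on ZG. Then |JN| = |N − J| = 52.27.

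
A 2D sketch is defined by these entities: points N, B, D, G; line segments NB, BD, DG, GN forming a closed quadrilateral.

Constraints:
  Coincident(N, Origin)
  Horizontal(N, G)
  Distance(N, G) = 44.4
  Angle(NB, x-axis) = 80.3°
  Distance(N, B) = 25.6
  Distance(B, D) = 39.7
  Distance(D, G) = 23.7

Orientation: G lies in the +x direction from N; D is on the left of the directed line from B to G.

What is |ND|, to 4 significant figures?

49.96

Checks: |NG| = 44.40 ✓; |NB| = 25.60 ✓; |BD| = 39.70 ✓; |DG| = 23.70 ✓.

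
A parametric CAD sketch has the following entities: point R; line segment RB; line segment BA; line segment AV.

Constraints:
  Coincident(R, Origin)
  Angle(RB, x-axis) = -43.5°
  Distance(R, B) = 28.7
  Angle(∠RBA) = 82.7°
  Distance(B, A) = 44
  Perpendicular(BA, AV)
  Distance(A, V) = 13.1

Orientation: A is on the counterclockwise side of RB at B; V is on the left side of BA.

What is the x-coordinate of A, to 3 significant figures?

46.8

R is at the origin; RB runs at -43.5° with length 28.7, so B = 28.7·(cos -43.5°, sin -43.5°) = (20.8, -19.8). ∠RBA = 82.7°, so BA runs at -43.5° + (180° − 82.7°) = 53.8° from the x-axis; with |BA| = 44.0, A = B + 44.0·(cos 53.8°, sin 53.8°) = (46.8, 15.8). So A.x = 46.8.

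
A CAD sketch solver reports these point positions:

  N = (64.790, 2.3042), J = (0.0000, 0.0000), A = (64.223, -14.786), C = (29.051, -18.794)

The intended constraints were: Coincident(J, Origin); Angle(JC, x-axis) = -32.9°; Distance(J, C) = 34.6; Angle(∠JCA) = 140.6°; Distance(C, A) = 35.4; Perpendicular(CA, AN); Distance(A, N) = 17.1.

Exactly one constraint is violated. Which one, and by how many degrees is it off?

Perpendicular(CA, AN) — off by 8.40°.

J = (0.00, 0.00) ✓; JC at -32.90° ✓; |JC| = 34.60 ✓; ∠JCA = 140.6° ✓; |CA| = 35.40 ✓; ∠(CA, AN) = 81.60° ✗; |AN| = 17.10 ✓.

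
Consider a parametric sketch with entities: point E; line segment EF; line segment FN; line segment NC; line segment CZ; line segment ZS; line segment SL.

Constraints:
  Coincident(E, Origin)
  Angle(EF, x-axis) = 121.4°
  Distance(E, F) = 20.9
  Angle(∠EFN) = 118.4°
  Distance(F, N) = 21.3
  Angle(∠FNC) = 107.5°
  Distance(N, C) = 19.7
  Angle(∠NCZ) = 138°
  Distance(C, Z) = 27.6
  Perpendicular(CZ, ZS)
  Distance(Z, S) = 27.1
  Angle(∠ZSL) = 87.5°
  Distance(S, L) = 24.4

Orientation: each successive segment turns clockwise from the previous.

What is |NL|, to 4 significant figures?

22.01

CZ ⟂ ZS, so ZS runs at -144.7°; with |ZS| = 27.1, S = (12.87, -6.268). ∠ZSL = 87.5° gives SL at 122.8° from the x-axis; with |SL| = 24.4, L = (-0.3429, 14.24). Then |NL| = |L − N| = 22.01.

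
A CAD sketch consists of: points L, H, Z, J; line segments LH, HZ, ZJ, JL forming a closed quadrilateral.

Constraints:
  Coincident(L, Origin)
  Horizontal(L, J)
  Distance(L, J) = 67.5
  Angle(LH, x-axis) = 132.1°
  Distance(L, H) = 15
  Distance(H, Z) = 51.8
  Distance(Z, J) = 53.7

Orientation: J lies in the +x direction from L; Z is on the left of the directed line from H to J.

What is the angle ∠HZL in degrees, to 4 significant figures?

16.60°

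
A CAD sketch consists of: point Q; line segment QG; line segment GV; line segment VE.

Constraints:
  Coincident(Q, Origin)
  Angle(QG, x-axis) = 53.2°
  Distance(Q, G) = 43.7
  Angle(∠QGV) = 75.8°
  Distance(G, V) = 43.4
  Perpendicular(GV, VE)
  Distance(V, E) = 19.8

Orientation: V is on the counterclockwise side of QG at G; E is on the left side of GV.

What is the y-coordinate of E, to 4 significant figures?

33.39

Q is at the origin; QG runs at 53.2° with length 43.7, so G = 43.7·(cos 53.2°, sin 53.2°) = (26.18, 34.99). ∠QGV = 75.8°, so GV runs at 53.2° + (180° − 75.8°) = 157.4° from the x-axis; with |GV| = 43.4, V = G + 43.4·(cos 157.4°, sin 157.4°) = (-13.89, 51.67). GV ⟂ VE; with |VE| = 19.8 on the left of GV, E = V + 19.8·(-0.3843, -0.9232) = (-21.50, 33.39). So E.y = 33.39.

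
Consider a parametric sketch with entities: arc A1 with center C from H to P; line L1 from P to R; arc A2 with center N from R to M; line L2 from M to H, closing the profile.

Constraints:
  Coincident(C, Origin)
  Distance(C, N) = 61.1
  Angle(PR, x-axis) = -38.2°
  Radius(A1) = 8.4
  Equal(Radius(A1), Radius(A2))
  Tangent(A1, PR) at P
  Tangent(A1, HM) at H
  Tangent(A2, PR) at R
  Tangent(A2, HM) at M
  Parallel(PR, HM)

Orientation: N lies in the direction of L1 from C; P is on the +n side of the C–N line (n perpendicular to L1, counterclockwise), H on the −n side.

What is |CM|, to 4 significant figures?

61.67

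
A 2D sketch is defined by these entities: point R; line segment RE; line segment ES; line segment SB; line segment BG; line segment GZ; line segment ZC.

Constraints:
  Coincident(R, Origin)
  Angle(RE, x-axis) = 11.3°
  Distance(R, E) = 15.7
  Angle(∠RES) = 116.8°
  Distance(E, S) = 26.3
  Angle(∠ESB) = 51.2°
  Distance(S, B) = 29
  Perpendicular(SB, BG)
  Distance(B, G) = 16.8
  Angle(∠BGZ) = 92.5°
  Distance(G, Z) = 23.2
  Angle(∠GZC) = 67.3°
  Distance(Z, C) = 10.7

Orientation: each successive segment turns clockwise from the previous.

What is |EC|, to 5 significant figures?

14.507

R is at the origin; RE runs at 11.3° with length 15.7, so E = (15.396, 3.0764). ∠RES = 116.8° gives ES at -51.900° from the x-axis; with |ES| = 26.3, S = (31.624, -17.620). ∠ESB = 51.2° gives SB at 179.30° from the x-axis; with |SB| = 29.0, B = (2.6259, -17.266). SB ⟂ BG, so BG runs at 89.300°; with |BG| = 16.8, G = (2.8311, -0.46700). ∠BGZ = 92.5° gives GZ at 1.8000° from the x-axis; with |GZ| = 23.2, Z = (26.020, 0.26173). ∠GZC = 67.3° gives ZC at -110.90° from the x-axis; with |ZC| = 10.7, C = (22.203, -9.7343). Then |EC| = |C − E| = 14.507.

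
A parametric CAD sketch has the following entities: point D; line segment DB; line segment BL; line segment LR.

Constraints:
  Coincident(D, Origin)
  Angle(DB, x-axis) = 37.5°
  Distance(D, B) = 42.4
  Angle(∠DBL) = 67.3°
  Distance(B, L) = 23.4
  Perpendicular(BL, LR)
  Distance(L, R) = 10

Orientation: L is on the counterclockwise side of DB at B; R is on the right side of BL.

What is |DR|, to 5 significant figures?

49.617

∠DBL = 67.3°, so BL runs at 37.5° + (180° − 67.3°) = 150.20° from the x-axis; with |BL| = 23.4, L = B + 23.4·(cos 150.20°, sin 150.20°) = (13.332, 37.441). The perpendicularity gives LR at right angles to BL; with |LR| = 10.0 on the right of BL, R = L + 10.0·(0.49697, 0.86777) = (18.302, 46.118). Then |DR| = |R − D| = 49.617.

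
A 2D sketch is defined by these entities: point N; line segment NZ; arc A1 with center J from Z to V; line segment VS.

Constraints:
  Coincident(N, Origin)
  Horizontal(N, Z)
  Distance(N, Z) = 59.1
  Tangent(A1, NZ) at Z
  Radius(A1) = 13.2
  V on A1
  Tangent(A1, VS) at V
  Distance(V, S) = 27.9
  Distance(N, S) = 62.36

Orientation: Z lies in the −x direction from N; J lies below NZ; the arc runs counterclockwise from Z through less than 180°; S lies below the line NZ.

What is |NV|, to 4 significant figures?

71.59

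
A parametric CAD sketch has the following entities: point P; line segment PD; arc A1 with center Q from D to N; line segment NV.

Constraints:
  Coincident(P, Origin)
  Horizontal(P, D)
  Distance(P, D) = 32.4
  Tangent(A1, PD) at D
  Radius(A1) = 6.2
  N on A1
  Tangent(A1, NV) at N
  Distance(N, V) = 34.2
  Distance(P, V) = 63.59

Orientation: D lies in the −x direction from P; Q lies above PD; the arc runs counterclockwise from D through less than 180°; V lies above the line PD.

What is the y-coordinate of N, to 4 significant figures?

10.89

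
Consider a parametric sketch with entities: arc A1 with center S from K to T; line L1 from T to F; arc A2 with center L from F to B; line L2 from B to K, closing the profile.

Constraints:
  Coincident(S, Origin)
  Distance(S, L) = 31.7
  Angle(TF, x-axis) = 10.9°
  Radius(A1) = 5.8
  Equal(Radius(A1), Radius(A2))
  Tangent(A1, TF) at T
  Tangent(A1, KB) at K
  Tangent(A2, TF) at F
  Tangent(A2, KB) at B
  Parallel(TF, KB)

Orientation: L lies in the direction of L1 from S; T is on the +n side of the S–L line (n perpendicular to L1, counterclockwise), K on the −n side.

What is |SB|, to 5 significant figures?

32.226

Tangency of A1 to both parallel lines with radius 5.8 puts T and K at S ± 5.8·n: T = (-1.0968, 5.6954), K = (1.0968, -5.6954). Equal radii place F and B the same way about L: F = L + 5.8·n = (30.031, 11.690), B = L − 5.8·n = (32.225, 0.29897). Then |SB| = |B − S| = 32.226.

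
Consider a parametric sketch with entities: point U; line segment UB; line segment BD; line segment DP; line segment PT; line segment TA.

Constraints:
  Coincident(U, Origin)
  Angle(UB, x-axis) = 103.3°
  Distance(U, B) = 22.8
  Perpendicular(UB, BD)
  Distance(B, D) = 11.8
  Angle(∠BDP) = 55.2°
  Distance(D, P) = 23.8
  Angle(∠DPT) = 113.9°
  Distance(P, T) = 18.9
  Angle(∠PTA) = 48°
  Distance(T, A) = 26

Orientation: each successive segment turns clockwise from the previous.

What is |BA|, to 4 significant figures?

0.4878

∠DPT = 113.9° gives PT at -177.6° from the x-axis; with |PT| = 18.9, T = (-21.37, 1.968). ∠PTA = 48.0° gives TA at 50.40° from the x-axis; with |TA| = 26.0, A = (-4.795, 22.00). Then |BA| = |A − B| = 0.4878.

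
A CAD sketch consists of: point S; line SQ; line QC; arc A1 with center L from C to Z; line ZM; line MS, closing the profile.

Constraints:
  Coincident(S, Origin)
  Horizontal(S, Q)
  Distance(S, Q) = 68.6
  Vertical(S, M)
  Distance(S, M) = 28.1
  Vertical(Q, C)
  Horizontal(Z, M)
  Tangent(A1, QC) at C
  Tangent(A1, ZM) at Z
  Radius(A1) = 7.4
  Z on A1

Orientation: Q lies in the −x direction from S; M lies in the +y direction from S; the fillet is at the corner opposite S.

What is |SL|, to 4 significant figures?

64.61

S is at the origin; S and Q share the same y with |SQ| = 68.6 and Q on the −x side, so Q = (-68.60, 0.000). S and M share the same x with |SM| = 28.1 and M on the +y side, so M = (0.000, 28.10). The virtual corner opposite S is at (-68.60, 28.10). Tangency of A1 to QC means the radius LC is perpendicular to QC and A1 meets ZM tangentially, so LZ is at right angles to ZM, with radius 7.4, so the center L sits 7.4 in from both sides at L = (-61.20, 20.70). Then |SL| = |L − S| = 64.61.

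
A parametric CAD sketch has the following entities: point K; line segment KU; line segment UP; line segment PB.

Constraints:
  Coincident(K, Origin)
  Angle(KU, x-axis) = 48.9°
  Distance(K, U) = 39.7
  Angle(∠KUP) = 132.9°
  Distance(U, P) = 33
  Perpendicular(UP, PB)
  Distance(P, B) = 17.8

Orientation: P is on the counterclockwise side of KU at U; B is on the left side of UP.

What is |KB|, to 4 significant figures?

61.08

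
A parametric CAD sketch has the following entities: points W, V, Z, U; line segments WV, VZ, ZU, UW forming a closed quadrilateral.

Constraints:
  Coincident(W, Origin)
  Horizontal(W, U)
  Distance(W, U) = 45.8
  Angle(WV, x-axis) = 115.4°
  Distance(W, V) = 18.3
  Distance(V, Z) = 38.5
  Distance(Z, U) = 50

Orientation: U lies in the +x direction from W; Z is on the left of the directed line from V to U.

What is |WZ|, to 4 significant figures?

47.44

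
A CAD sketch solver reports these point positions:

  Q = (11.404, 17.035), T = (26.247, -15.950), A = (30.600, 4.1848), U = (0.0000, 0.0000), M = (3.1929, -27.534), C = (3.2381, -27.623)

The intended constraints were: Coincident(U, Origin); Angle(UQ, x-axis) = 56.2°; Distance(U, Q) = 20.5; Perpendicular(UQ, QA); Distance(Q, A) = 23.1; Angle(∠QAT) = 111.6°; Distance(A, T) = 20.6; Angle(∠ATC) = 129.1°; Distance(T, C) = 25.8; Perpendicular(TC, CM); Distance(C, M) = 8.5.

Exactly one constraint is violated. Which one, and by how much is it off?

Distance(C, M) = 8.5 — off by 8.40.

U = (0.00, 0.00) ✓; UQ at 56.20° ✓; |UQ| = 20.50 ✓; ∠(UQ, QA) = 90.00° ✓; |QA| = 23.10 ✓; ∠QAT = 111.6° ✓; |AT| = 20.60 ✓; ∠ATC = 129.1° ✓; |TC| = 25.80 ✓; ∠(TC, CM) = 89.98° ✓; |CM| = 0.09982 ✗.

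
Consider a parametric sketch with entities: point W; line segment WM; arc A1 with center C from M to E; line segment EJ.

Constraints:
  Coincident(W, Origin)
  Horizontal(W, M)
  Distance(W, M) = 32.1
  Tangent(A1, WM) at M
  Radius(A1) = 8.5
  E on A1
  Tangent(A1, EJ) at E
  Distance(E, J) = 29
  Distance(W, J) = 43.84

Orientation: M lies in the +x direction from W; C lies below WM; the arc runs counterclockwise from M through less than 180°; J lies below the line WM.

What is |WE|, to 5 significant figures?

25.027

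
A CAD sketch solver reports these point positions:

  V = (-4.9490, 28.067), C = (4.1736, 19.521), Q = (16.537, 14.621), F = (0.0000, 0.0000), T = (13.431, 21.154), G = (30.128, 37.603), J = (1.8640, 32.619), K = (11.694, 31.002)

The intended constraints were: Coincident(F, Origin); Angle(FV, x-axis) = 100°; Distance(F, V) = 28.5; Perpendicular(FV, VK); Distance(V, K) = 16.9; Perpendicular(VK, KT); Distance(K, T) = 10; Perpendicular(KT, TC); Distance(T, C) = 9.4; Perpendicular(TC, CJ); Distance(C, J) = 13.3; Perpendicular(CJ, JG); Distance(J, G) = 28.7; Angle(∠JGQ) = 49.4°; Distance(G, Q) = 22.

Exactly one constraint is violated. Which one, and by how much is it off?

Distance(G, Q) = 22 — off by 4.70.

F = (0.00, 0.00) ✓; FV at 100.0° ✓; |FV| = 28.50 ✓; ∠(FV, VK) = 90.00° ✓; |VK| = 16.90 ✓; ∠(VK, KT) = 90.00° ✓; |KT| = 10.00 ✓; ∠(KT, TC) = 90.00° ✓; |TC| = 9.400 ✓; ∠(TC, CJ) = 90.00° ✓; |CJ| = 13.30 ✓; ∠(CJ, JG) = 90.00° ✓; |JG| = 28.70 ✓; ∠JGQ = 49.40° ✓; |GQ| = 26.70 ✗.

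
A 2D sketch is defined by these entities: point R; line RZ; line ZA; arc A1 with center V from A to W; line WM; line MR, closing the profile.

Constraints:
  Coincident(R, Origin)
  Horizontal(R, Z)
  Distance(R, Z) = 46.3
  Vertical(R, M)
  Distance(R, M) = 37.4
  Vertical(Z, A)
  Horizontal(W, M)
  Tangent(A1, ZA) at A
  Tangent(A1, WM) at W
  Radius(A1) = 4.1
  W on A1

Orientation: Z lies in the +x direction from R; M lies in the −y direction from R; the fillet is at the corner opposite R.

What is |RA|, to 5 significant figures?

57.031

The virtual corner opposite R is at (46.300, -37.400). Tangency of A1 to ZA means the radius VA is perpendicular to ZA and the tangent condition forces VW to be normal to WM, with radius 4.1, so the center V sits 4.1 in from both sides at V = (42.200, -33.300). That places the tangent points at A = (46.300, -33.300) on ZA and W = (42.200, -37.400) on WM. Then |RA| = |A − R| = 57.031.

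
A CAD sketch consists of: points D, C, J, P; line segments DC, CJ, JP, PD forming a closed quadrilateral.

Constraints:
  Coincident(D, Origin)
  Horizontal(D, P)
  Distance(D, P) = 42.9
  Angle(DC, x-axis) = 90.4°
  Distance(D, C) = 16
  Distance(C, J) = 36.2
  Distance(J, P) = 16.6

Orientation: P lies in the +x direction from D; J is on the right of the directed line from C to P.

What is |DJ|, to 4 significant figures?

28.71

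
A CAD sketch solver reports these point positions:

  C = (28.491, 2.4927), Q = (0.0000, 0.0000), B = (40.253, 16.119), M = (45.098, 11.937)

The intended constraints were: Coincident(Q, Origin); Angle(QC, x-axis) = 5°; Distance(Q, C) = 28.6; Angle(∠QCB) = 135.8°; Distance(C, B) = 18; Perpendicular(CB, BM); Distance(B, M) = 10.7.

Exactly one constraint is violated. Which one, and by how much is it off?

Distance(B, M) = 10.7 — off by 4.30.

Q = (0.00, 0.00) ✓; QC at 5.000° ✓; |QC| = 28.60 ✓; ∠QCB = 135.8° ✓; |CB| = 18.00 ✓; ∠(CB, BM) = 90.00° ✓; |BM| = 6.400 ✗.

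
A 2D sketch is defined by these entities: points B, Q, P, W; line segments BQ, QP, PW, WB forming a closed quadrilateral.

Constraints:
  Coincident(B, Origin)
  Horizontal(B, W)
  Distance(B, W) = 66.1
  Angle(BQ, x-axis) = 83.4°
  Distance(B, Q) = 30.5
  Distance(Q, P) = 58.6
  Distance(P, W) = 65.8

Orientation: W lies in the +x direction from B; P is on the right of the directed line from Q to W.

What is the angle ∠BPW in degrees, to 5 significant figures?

77.882°

Checks: |QP| = 58.60 ✓; |PW| = 65.80 ✓.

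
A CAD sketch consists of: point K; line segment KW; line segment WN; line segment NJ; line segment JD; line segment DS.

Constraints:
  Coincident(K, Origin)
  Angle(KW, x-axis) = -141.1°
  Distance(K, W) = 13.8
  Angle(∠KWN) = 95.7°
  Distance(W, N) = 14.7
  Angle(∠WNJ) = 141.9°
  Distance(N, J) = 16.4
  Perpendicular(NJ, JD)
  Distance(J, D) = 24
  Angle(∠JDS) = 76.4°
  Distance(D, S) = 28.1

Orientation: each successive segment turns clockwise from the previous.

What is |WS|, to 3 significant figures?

8.35

K is at the origin; KW runs at -141.1° with length 13.8, so W = (-10.7, -8.67). ∠KWN = 95.7° gives WN at 135° from the x-axis; with |WN| = 14.7, N = (-21.1, 1.80). ∠WNJ = 141.9° gives NJ at 96.5° from the x-axis; with |NJ| = 16.4, J = (-22.9, 18.1). The perpendicularity gives JD at right angles to NJ, so JD runs at 6.50°; with |JD| = 24.0, D = (0.928, 20.8). ∠JDS = 76.4° gives DS at -97.1° from the x-axis; with |DS| = 28.1, S = (-2.55, -7.07). Then |WS| = |S − W| = 8.35.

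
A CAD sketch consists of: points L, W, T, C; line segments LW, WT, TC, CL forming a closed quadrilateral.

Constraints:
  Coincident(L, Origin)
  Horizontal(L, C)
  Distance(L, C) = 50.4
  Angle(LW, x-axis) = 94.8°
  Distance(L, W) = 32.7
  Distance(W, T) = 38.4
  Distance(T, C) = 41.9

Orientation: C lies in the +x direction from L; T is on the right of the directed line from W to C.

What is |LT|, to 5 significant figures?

9.6046

Checks: |WT| = 38.40 ✓; |TC| = 41.90 ✓.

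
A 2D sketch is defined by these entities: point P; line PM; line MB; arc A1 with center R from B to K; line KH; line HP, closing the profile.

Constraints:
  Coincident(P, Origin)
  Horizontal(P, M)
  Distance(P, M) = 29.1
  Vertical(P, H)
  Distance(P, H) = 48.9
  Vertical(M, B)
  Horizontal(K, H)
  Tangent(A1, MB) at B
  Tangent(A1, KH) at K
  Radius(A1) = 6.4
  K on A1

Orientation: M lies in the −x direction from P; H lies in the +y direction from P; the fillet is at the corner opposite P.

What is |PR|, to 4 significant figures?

48.18

P is at the origin; P and M share the same y with |PM| = 29.1 and M on the −x side, so M = (-29.10, 0.000). PH is vertical with |PH| = 48.9 and H on the +y side, so H = (0.000, 48.90). The virtual corner opposite P is at (-29.10, 48.90). Tangency of A1 to MB means the radius RB is perpendicular to MB and the tangent condition forces RK to be normal to KH, with radius 6.4, so the center R sits 6.4 in from both sides at R = (-22.70, 42.50). Then |PR| = |R − P| = 48.18.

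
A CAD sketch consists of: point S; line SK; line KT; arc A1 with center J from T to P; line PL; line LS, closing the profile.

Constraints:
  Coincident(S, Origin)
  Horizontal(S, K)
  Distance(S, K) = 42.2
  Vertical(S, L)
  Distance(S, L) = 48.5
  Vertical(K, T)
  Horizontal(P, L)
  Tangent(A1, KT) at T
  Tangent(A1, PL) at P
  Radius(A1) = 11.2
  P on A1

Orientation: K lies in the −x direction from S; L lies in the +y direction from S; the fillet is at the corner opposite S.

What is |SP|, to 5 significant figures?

57.561

S is at the origin; SK is horizontal with |SK| = 42.2 and K on the −x side, so K = (-42.200, 0.0000). S and L share the same x with |SL| = 48.5 and L on the +y side, so L = (0.0000, 48.500). The virtual corner opposite S is at (-42.200, 48.500). Tangency of A1 to KT means the radius JT is perpendicular to KT and since A1 is tangent to PL there, JP ⟂ PL, with radius 11.2, so the center J sits 11.2 in from both sides at J = (-31.000, 37.300). That places the tangent points at T = (-42.200, 37.300) on KT and P = (-31.000, 48.500) on PL. Then |SP| = |P − S| = 57.561.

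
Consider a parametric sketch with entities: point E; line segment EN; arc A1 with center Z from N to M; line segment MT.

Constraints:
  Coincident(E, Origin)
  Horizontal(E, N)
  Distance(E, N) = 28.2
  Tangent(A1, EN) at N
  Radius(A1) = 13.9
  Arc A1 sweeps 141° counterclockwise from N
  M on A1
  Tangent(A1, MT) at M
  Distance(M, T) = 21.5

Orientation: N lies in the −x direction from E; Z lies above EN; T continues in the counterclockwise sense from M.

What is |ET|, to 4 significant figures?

52.62

E is at the origin; EN is horizontal with |EN| = 28.2 and N on the −x side, so N = (-28.20, 0.000). Since A1 is tangent to EN there, ZN ⟂ EN, so Z = N + (0, 13.9) = (-28.20, 13.90). On A1, N sits at bearing -90° from Z; a 141° counterclockwise sweep puts M at bearing 51°, so M = Z + 13.9·(cos 51°, sin 51°) = (-19.45, 24.70). Tangency of A1 to MT means the radius ZM is perpendicular to MT, so MT runs along (−sin 51°, cos 51°); with |MT| = 21.5, T = (-36.16, 38.23). Then |ET| = |T − E| = 52.62.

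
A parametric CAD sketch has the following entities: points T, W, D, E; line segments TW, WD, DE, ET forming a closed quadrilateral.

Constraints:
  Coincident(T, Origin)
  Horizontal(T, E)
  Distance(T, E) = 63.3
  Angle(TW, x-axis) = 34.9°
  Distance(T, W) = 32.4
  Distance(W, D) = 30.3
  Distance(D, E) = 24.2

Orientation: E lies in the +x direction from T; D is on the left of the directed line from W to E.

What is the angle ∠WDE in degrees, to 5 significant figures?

97.396°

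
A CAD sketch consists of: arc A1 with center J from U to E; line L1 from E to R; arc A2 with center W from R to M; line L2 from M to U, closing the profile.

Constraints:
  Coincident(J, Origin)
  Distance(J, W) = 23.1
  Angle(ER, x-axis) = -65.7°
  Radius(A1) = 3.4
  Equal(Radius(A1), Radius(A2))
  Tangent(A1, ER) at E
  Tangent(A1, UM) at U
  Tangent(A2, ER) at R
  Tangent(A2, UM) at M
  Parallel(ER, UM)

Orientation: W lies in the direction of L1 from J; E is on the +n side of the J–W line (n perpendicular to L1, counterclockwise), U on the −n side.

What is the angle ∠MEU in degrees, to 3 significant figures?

73.6°

Tangency of A1 to both parallel lines with radius 3.4 puts E and U at J ± 3.4·n: E = (3.10, 1.40), U = (-3.10, -1.40). Equal radii place R and M the same way about W: R = W + 3.4·n = (12.6, -19.7), M = W − 3.4·n = (6.41, -22.5). Then cos ∠MEU = EM·EU / (|EM||EU|), giving 73.6°.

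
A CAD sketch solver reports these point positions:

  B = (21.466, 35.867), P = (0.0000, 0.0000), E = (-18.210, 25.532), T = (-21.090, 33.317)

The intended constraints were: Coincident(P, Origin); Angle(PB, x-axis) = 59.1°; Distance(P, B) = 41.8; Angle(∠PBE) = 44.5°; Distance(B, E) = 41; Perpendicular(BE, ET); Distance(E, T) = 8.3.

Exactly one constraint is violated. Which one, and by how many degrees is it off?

Perpendicular(BE, ET) — off by 5.70°.

P = (0.00, 0.00) ✓; PB at 59.10° ✓; |PB| = 41.80 ✓; ∠PBE = 44.50° ✓; |BE| = 41.00 ✓; ∠(BE, ET) = 84.30° ✗; |ET| = 8.301 ✓.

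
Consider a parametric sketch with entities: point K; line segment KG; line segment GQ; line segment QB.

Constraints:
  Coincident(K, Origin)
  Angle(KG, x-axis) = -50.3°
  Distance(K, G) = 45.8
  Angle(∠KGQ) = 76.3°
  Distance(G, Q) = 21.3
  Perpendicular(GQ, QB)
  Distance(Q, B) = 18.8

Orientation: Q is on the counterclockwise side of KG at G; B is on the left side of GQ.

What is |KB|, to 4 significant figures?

27.74

∠KGQ = 76.3°, so GQ runs at -50.3° + (180° − 76.3°) = 53.40° from the x-axis; with |GQ| = 21.3, Q = G + 21.3·(cos 53.40°, sin 53.40°) = (41.96, -18.14). GQ is perpendicular to QB; with |QB| = 18.8 on the left of GQ, B = Q + 18.8·(-0.8028, 0.5962) = (26.86, -6.929). Then |KB| = |B − K| = 27.74.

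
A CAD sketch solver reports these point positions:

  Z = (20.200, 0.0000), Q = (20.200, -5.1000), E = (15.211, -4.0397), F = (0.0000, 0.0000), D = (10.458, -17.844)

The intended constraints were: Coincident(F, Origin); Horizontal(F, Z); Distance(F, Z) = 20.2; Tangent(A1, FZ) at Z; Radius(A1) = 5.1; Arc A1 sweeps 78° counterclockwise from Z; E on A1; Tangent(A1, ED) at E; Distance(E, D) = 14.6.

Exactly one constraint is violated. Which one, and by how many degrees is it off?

Tangent(A1, ED) at E — off by 7.00°.

F = (0.00, 0.00) ✓; F.y = 0.00, Z.y = 0.00 ✓; |FZ| = 20.20 ✓; ∠(QZ, ZF) = 90.00° ✓; |QZ| = 5.100 ✓; bearing(Q→E) − bearing(Q→Z) = 78.00° ✓; |QE| = 5.100 ✓; ∠(QE, ED) = 97.00° ✗; |ED| = 14.60 ✓.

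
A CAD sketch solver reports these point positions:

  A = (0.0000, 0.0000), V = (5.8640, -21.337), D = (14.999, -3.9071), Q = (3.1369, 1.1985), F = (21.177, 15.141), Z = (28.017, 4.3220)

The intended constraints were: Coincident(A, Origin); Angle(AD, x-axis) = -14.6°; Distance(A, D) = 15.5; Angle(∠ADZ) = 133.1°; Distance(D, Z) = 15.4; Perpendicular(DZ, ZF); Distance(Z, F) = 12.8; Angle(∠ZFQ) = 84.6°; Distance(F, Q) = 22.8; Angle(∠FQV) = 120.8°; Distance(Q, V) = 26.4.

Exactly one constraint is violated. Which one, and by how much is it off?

Distance(Q, V) = 26.4 — off by 3.70.

A = (0.00, 0.00) ✓; AD at -14.60° ✓; |AD| = 15.50 ✓; ∠ADZ = 133.1° ✓; |DZ| = 15.40 ✓; ∠(DZ, ZF) = 90.00° ✓; |ZF| = 12.80 ✓; ∠ZFQ = 84.60° ✓; |FQ| = 22.80 ✓; ∠FQV = 120.8° ✓; |QV| = 22.70 ✗.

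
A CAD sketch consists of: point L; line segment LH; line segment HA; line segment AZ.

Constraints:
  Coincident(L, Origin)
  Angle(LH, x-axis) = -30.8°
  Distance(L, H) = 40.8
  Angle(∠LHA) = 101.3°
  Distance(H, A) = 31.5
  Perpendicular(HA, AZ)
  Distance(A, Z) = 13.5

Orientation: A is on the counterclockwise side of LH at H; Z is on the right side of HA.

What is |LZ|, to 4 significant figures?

66.51

L is at the origin; LH runs at -30.8° with length 40.8, so H = 40.8·(cos -30.8°, sin -30.8°) = (35.05, -20.89). ∠LHA = 101.3°, so HA runs at -30.8° + (180° − 101.3°) = 47.90° from the x-axis; with |HA| = 31.5, A = H + 31.5·(cos 47.90°, sin 47.90°) = (56.16, 2.481). HA is perpendicular to AZ; with |AZ| = 13.5 on the right of HA, Z = A + 13.5·(0.7420, -0.6704) = (66.18, -6.570). Then |LZ| = |Z − L| = 66.51.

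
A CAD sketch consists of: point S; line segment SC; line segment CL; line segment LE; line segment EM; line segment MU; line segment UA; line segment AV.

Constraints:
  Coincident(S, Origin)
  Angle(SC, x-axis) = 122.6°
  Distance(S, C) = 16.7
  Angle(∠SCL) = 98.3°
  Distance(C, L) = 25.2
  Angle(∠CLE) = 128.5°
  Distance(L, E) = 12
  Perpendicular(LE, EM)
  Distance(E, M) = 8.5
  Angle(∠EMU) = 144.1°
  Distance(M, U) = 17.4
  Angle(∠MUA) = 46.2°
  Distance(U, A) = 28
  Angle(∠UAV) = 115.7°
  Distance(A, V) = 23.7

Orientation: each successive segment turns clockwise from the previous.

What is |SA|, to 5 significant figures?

36.864

∠EMU = 144.1° gives MU at -136.50° from the x-axis; with |MU| = 17.4, U = (7.6602, 8.0287). ∠MUA = 46.2° gives UA at 89.700° from the x-axis; with |UA| = 28.0, A = (7.8068, 36.028). Then |SA| = |A − S| = 36.864.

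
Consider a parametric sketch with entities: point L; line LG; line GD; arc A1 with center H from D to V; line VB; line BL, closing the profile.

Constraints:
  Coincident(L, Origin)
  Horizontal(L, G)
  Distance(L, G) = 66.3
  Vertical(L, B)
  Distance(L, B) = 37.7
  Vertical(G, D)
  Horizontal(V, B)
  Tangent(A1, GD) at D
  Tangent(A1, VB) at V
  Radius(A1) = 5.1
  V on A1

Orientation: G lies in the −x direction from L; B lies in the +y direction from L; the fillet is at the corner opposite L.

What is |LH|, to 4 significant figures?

69.34

L is at the origin; L and G share the same y with |LG| = 66.3 and G on the −x side, so G = (-66.30, 0.000). LB is vertical with |LB| = 37.7 and B on the +y side, so B = (0.000, 37.70). The virtual corner opposite L is at (-66.30, 37.70). A1 meets GD tangentially, so HD is at right angles to GD and since A1 is tangent to VB there, HV ⟂ VB, with radius 5.1, so the center H sits 5.1 in from both sides at H = (-61.20, 32.60). Then |LH| = |H − L| = 69.34.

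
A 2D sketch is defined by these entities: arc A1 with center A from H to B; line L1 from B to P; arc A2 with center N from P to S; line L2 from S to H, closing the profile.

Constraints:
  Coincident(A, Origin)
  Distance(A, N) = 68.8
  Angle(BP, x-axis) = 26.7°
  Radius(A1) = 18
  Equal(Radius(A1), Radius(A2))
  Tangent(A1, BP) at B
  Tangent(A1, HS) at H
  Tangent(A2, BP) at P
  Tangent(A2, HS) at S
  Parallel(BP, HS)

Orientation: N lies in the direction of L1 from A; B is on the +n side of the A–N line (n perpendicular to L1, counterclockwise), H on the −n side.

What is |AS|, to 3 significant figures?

71.1

The slot axis is L1's direction at 26.7°, so u = (cos 26.7°, sin 26.7°) = (0.893, 0.449) and n = (−sin 26.7°, cos 26.7°) = (-0.449, 0.893). A is at the origin and N lies 68.8 along u from A, so N = 68.8·u = (61.5, 30.9). Tangency of A1 to both parallel lines with radius 18.0 puts B and H at A ± 18.0·n: B = (-8.09, 16.1), H = (8.09, -16.1). Equal radii place P and S the same way about N: P = N + 18.0·n = (53.4, 47.0), S = N − 18.0·n = (69.6, 14.8). Then |AS| = |S − A| = 71.1.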